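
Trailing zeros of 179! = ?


floor(179/5) = 35
floor(179/25) = 7
floor(179/125) = 1
Total = 43

43 trailing zeros


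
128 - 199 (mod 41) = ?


128 - 199 = -71
-71 mod 41 = 11


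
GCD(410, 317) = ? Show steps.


410 = 1 * 317 + 93
317 = 3 * 93 + 38
93 = 2 * 38 + 17
38 = 2 * 17 + 4
17 = 4 * 4 + 1
4 = 4 * 1 + 0
GCD = 1


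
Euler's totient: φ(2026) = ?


2026 = 2 × 1013
Prime factors: 2, 1013
φ(2026) = 2026 × (1-1/2) × (1-1/1013)
= 2026 × 1/2 × 1012/1013 = 1012

φ(2026) = 1012


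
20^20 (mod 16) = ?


20^1 mod 16 = 4
20^2 mod 16 = 0
20^3 mod 16 = 0
20^4 mod 16 = 0
20^5 mod 16 = 0
20^6 mod 16 = 0
20^7 mod 16 = 0
20^8 mod 16 = 0
20^9 mod 16 = 0
20^10 mod 16 = 0
20^11 mod 16 = 0
20^12 mod 16 = 0
20^13 mod 16 = 0
20^14 mod 16 = 0
20^15 mod 16 = 0
20^16 mod 16 = 0
20^17 mod 16 = 0
20^18 mod 16 = 0
20^19 mod 16 = 0
20^20 mod 16 = 0


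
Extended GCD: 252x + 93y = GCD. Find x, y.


Tabular extended Euclidean (each row: r = 252*s + 93*t):
r=252, s=1, t=0
r=93, s=0, t=1
q=2: r=66, s=1, t=-2   [252*(1) + 93*(-2) = 66]
q=1: r=27, s=-1, t=3   [252*(-1) + 93*(3) = 27]
q=2: r=12, s=3, t=-8   [252*(3) + 93*(-8) = 12]
q=2: r=3, s=-7, t=19   [252*(-7) + 93*(19) = 3]
q=4: r=0, s=31, t=-84   [252*(31) + 93*(-84) = 0]
GCD = 3; from the row with r=3: x=-7, y=19
Check: 252*(-7) + 93*(19) = -1764 + 1767 = 3

GCD = 3, x = -7, y = 19


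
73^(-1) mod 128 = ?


Use the extended Euclidean algorithm on (128, 73); each row r = 128*s + 73*t:
r=128, s=1, t=0
r=73, s=0, t=1
q=1: r=55, s=1, t=-1   [128*(1) + 73*(-1) = 55]
q=1: r=18, s=-1, t=2   [128*(-1) + 73*(2) = 18]
q=3: r=1, s=4, t=-7   [128*(4) + 73*(-7) = 1]
q=18: r=0, s=-73, t=128   [128*(-73) + 73*(128) = 0]
GCD = 1 with t = -7, so 73*(-7) ≡ 1 (mod 128)
Inverse = -7 mod 128 = 121
Check: 73 * 121 = 8833 ≡ 1 (mod 128)

73^(-1) ≡ 121 (mod 128)


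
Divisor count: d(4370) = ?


4370 = 2^1 × 5^1 × 19^1 × 23^1
d(4370) = (1+1) × (1+1) × (1+1) × (1+1) = 16

16 divisors


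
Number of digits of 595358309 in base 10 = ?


595358309 has 9 digits in base 10
floor(log10(595358309)) + 1 = floor(8.7748) + 1 = 9

9 digits (base 10)


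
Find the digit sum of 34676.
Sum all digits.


3 + 4 + 6 + 7 + 6 = 26


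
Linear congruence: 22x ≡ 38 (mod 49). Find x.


GCD(22, 49) = 1, unique solution
a^(-1) mod 49 = 29
x = 29 * 38 mod 49 = 24

x ≡ 24 (mod 49)


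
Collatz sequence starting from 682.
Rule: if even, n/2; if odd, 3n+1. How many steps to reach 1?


682 → 341 → 1024 → 512 → 256 → 128 → 64 → 32 → 16 → 8 → 4 → 2 → 1
Total steps = 12

12 steps


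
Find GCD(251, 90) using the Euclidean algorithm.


251 = 2 * 90 + 71
90 = 1 * 71 + 19
71 = 3 * 19 + 14
19 = 1 * 14 + 5
14 = 2 * 5 + 4
5 = 1 * 4 + 1
4 = 4 * 1 + 0
GCD = 1


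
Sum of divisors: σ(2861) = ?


Divisors of 2861: 1, 2861
Sum = 1 + 2861 = 2862

σ(2861) = 2862


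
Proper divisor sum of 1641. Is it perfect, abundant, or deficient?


Proper divisors: 1, 3, 547
Sum = 1 + 3 + 547 = 551
551 < 1641 → deficient

s(1641) = 551 (deficient)


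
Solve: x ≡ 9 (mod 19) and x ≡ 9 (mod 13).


M = 19*13 = 247
M1 = M/19 = 13, M2 = M/13 = 19
M1^(-1) mod 19 = 3, M2^(-1) mod 13 = 11
x = 9*13*3 + 9*19*11 = 2232
2232 mod 247 = 9
Check: 9 mod 19 = 9 ✓, 9 mod 13 = 9 ✓

x ≡ 9 (mod 247)


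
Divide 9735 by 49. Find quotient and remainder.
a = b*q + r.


9735 = 49 * 198 + 33
Check: 9702 + 33 = 9735

q = 198, r = 33


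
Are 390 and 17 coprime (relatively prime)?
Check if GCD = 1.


Euclidean algorithm:
390 = 22 * 17 + 16
17 = 1 * 16 + 1
16 = 16 * 1 + 0
GCD(390, 17) = 1

Yes, coprime (GCD = 1)


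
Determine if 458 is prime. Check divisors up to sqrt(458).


458 / 2 = 229 (exact division)
458 is NOT prime.

No, 458 is not prime


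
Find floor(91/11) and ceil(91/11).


91/11 = 8.2727
floor = 8
ceil = 9

floor = 8, ceil = 9


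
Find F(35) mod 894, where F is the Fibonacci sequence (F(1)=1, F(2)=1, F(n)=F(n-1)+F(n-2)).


F(k) mod 894 for k=1..35:
1, 1, 2, 3, 5, 8, 13, 21, 34, 55, 89, 144, 233, 377, 610, 93, 703, 796, 605, 507, 218, 725, 49, 774, 823, 703, 632, 441, 179, 620, 799, 525, 430, 61, 491
F(35) mod 894 = 491


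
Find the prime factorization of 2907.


2907 / 3 = 969
969 / 3 = 323
323 / 17 = 19
19 / 19 = 1
2907 = 3^2 × 17 × 19


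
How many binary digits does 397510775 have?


397510775 in base 2 = 10111101100011000100001110111
Number of digits = 29

29 digits (base 2)


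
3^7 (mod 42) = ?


3^1 mod 42 = 3
3^2 mod 42 = 9
3^3 mod 42 = 27
3^4 mod 42 = 39
3^5 mod 42 = 33
3^6 mod 42 = 15
3^7 mod 42 = 3


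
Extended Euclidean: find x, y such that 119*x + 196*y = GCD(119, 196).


Tabular extended Euclidean (each row: r = 119*s + 196*t):
r=119, s=1, t=0
r=196, s=0, t=1
q=0: r=119, s=1, t=0   [119*(1) + 196*(0) = 119]
q=1: r=77, s=-1, t=1   [119*(-1) + 196*(1) = 77]
q=1: r=42, s=2, t=-1   [119*(2) + 196*(-1) = 42]
q=1: r=35, s=-3, t=2   [119*(-3) + 196*(2) = 35]
q=1: r=7, s=5, t=-3   [119*(5) + 196*(-3) = 7]
q=5: r=0, s=-28, t=17   [119*(-28) + 196*(17) = 0]
GCD = 7; from the row with r=7: x=5, y=-3
Check: 119*(5) + 196*(-3) = 595 - 588 = 7

GCD = 7, x = 5, y = -3


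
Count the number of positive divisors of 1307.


1307 = 1307^1
d(1307) = (1+1) = 2

2 divisors


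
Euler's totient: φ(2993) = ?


2993 = 41 × 73
Prime factors: 41, 73
φ(2993) = 2993 × (1-1/41) × (1-1/73)
= 2993 × 40/41 × 72/73 = 2880

φ(2993) = 2880


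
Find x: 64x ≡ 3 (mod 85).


GCD(64, 85) = 1, unique solution
a^(-1) mod 85 = 4
x = 4 * 3 mod 85 = 12

x ≡ 12 (mod 85)


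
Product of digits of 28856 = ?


2 × 8 × 8 × 5 × 6 = 3840


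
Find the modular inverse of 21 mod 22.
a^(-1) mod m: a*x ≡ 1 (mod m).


Use the extended Euclidean algorithm on (22, 21); each row r = 22*s + 21*t:
r=22, s=1, t=0
r=21, s=0, t=1
q=1: r=1, s=1, t=-1   [22*(1) + 21*(-1) = 1]
q=21: r=0, s=-21, t=22   [22*(-21) + 21*(22) = 0]
GCD = 1 with t = -1, so 21*(-1) ≡ 1 (mod 22)
Inverse = -1 mod 22 = 21
Check: 21 * 21 = 441 ≡ 1 (mod 22)

21^(-1) ≡ 21 (mod 22)


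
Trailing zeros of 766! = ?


floor(766/5) = 153
floor(766/25) = 30
floor(766/125) = 6
floor(766/625) = 1
Total = 190

190 trailing zeros


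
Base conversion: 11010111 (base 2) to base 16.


11010111 (base 2) = 215 (decimal)
215 (decimal) = D7 (base 16)


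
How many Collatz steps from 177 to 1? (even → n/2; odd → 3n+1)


177 → 532 → 266 → 133 → 400 → 200 → 100 → 50 → 25 → 76 → 38 → 19 → 58 → 29 → 88 → 44 → 22 → 11 → 34 → 17 → 52 → 26 → 13 → 40 → 20 → 10 → 5 → 16 → 8 → 4 → 2 → 1
Total steps = 31

31 steps


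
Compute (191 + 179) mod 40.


191 + 179 = 370
370 mod 40 = 10


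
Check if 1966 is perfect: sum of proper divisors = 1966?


Proper divisors of 1966: 1, 2, 983
Sum = 1 + 2 + 983 = 986

No, 1966 is not perfect (986 ≠ 1966)


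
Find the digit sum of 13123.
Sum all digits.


1 + 3 + 1 + 2 + 3 = 10


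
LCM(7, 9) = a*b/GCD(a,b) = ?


GCD(7, 9) = 1
LCM = 7*9/1 = 63/1 = 63

LCM = 63


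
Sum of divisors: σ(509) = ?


Divisors of 509: 1, 509
Sum = 1 + 509 = 510

σ(509) = 510


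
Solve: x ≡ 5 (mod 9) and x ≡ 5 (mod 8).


M = 9*8 = 72
M1 = M/9 = 8, M2 = M/8 = 9
M1^(-1) mod 9 = 8, M2^(-1) mod 8 = 1
x = 5*8*8 + 5*9*1 = 365
365 mod 72 = 5
Check: 5 mod 9 = 5 ✓, 5 mod 8 = 5 ✓

x ≡ 5 (mod 72)


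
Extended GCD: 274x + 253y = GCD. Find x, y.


Tabular extended Euclidean (each row: r = 274*s + 253*t):
r=274, s=1, t=0
r=253, s=0, t=1
q=1: r=21, s=1, t=-1   [274*(1) + 253*(-1) = 21]
q=12: r=1, s=-12, t=13   [274*(-12) + 253*(13) = 1]
q=21: r=0, s=253, t=-274   [274*(253) + 253*(-274) = 0]
GCD = 1; from the row with r=1: x=-12, y=13
Check: 274*(-12) + 253*(13) = -3288 + 3289 = 1

GCD = 1, x = -12, y = 13


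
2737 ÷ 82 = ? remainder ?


2737 = 82 * 33 + 31
Check: 2706 + 31 = 2737

q = 33, r = 31


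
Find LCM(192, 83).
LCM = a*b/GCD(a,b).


GCD(192, 83) = 1
LCM = 192*83/1 = 15936/1 = 15936

LCM = 15936


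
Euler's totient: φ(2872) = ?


2872 = 2^3 × 359
Prime factors: 2, 359
φ(2872) = 2872 × (1-1/2) × (1-1/359)
= 2872 × 1/2 × 358/359 = 1432

φ(2872) = 1432


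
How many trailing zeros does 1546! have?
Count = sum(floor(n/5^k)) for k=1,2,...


floor(1546/5) = 309
floor(1546/25) = 61
floor(1546/125) = 12
floor(1546/625) = 2
Total = 384

384 trailing zeros


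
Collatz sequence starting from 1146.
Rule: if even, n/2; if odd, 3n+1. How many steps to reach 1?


1146 → 573 → 1720 → 860 → 430 → 215 → 646 → 323 → 970 → 485 → 1456 → 728 → 364 → 182 → 91 → 274 → 137 → 412 → 206 → 103 → 310 → 155 → 466 → 233 → 700 → 350 → 175 → 526 → 263 → 790 → 395 → 1186 → 593 → 1780 → 890 → 445 → 1336 → 668 → 334 → 167 → 502 → 251 → 754 → 377 → 1132 → 566 → 283 → 850 → 425 → 1276 → 638 → 319 → 958 → 479 → 1438 → 719 → 2158 → 1079 → 3238 → 1619 → 4858 → 2429 → 7288 → 3644 → 1822 → 911 → 2734 → 1367 → 4102 → 2051 → 6154 → 3077 → 9232 → 4616 → 2308 → 1154 → 577 → 1732 → 866 → 433 → 1300 → 650 → 325 → 976 → 488 → 244 → 122 → 61 → 184 → 92 → 46 → 23 → 70 → 35 → 106 → 53 → 160 → 80 → 40 → 20 → 10 → 5 → 16 → 8 → 4 → 2 → 1
Total steps = 106

106 steps


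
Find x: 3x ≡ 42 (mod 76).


GCD(3, 76) = 1, unique solution
a^(-1) mod 76 = 51
x = 51 * 42 mod 76 = 14

x ≡ 14 (mod 76)


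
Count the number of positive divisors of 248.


248 = 2^3 × 31^1
d(248) = (3+1) × (1+1) = 8

8 divisors


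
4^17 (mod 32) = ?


4^1 mod 32 = 4
4^2 mod 32 = 16
4^3 mod 32 = 0
4^4 mod 32 = 0
4^5 mod 32 = 0
4^6 mod 32 = 0
4^7 mod 32 = 0
4^8 mod 32 = 0
4^9 mod 32 = 0
4^10 mod 32 = 0
4^11 mod 32 = 0
4^12 mod 32 = 0
4^13 mod 32 = 0
4^14 mod 32 = 0
4^15 mod 32 = 0
4^16 mod 32 = 0
4^17 mod 32 = 0


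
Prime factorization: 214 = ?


214 / 2 = 107
107 / 107 = 1
214 = 2 × 107


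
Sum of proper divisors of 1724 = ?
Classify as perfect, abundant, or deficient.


Proper divisors: 1, 2, 4, 431, 862
Sum = 1 + 2 + 4 + 431 + 862 = 1300
1300 < 1724 → deficient

s(1724) = 1300 (deficient)


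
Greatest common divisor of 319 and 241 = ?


319 = 1 * 241 + 78
241 = 3 * 78 + 7
78 = 11 * 7 + 1
7 = 7 * 1 + 0
GCD = 1


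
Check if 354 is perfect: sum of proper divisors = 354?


Proper divisors of 354: 1, 2, 3, 6, 59, 118, 177
Sum = 1 + 2 + 3 + 6 + 59 + 118 + 177 = 366

No, 354 is not perfect (366 ≠ 354)


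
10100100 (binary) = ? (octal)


10100100 (base 2) = 164 (decimal)
164 (decimal) = 244 (base 8)


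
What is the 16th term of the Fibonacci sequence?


Sequence: 1, 1, 2, 3, 5, 8, 13, 21, 34, 55, 89, 144, 233, 377, 610, 987
F(16) = 987


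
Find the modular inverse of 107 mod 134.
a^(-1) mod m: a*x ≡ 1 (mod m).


Use the extended Euclidean algorithm on (134, 107); each row r = 134*s + 107*t:
r=134, s=1, t=0
r=107, s=0, t=1
q=1: r=27, s=1, t=-1   [134*(1) + 107*(-1) = 27]
q=3: r=26, s=-3, t=4   [134*(-3) + 107*(4) = 26]
q=1: r=1, s=4, t=-5   [134*(4) + 107*(-5) = 1]
q=26: r=0, s=-107, t=134   [134*(-107) + 107*(134) = 0]
GCD = 1 with t = -5, so 107*(-5) ≡ 1 (mod 134)
Inverse = -5 mod 134 = 129
Check: 107 * 129 = 13803 ≡ 1 (mod 134)

107^(-1) ≡ 129 (mod 134)


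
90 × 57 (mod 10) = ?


90 × 57 = 5130
5130 mod 10 = 0


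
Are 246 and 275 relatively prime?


Euclidean algorithm:
275 = 1 * 246 + 29
246 = 8 * 29 + 14
29 = 2 * 14 + 1
14 = 14 * 1 + 0
GCD(246, 275) = 1

Yes, coprime (GCD = 1)


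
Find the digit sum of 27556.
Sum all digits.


2 + 7 + 5 + 5 + 6 = 25


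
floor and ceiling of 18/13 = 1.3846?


18/13 = 1.3846
floor = 1
ceil = 2

floor = 1, ceil = 2


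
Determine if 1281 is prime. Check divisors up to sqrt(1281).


1281 / 3 = 427 (exact division)
1281 is NOT prime.

No, 1281 is not prime


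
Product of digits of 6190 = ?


6 × 1 × 9 × 0 = 0


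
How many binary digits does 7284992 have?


7284992 in base 2 = 11011110010100100000000
Number of digits = 23

23 digits (base 2)


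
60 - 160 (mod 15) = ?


60 - 160 = -100
-100 mod 15 = 5


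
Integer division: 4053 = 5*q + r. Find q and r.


4053 = 5 * 810 + 3
Check: 4050 + 3 = 4053

q = 810, r = 3


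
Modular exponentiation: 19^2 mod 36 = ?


19^1 mod 36 = 19
19^2 mod 36 = 1


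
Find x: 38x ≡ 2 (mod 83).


GCD(38, 83) = 1, unique solution
a^(-1) mod 83 = 59
x = 59 * 2 mod 83 = 35

x ≡ 35 (mod 83)


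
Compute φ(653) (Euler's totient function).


653 = 653
Prime factors: 653
φ(653) = 653 × (1-1/653)
= 653 × 652/653 = 652

φ(653) = 652


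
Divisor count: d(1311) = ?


1311 = 3^1 × 19^1 × 23^1
d(1311) = (1+1) × (1+1) × (1+1) = 8

8 divisors


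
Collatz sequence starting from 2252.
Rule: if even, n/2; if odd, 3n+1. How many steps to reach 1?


2252 → 1126 → 563 → 1690 → 845 → 2536 → 1268 → 634 → 317 → 952 → 476 → 238 → 119 → 358 → 179 → 538 → 269 → 808 → 404 → 202 → 101 → 304 → 152 → 76 → 38 → 19 → 58 → 29 → 88 → 44 → 22 → 11 → 34 → 17 → 52 → 26 → 13 → 40 → 20 → 10 → 5 → 16 → 8 → 4 → 2 → 1
Total steps = 45

45 steps


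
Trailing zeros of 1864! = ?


floor(1864/5) = 372
floor(1864/25) = 74
floor(1864/125) = 14
floor(1864/625) = 2
Total = 462

462 trailing zeros


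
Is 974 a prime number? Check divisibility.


974 / 2 = 487 (exact division)
974 is NOT prime.

No, 974 is not prime


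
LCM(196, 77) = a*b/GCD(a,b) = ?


GCD(196, 77) = 7
LCM = 196*77/7 = 15092/7 = 2156

LCM = 2156


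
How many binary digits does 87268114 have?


87268114 in base 2 = 101001100111001101100010010
Number of digits = 27

27 digits (base 2)


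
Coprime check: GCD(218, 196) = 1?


Euclidean algorithm:
218 = 1 * 196 + 22
196 = 8 * 22 + 20
22 = 1 * 20 + 2
20 = 10 * 2 + 0
GCD(218, 196) = 2

No, not coprime (GCD = 2)


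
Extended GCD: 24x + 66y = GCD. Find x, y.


Tabular extended Euclidean (each row: r = 24*s + 66*t):
r=24, s=1, t=0
r=66, s=0, t=1
q=0: r=24, s=1, t=0   [24*(1) + 66*(0) = 24]
q=2: r=18, s=-2, t=1   [24*(-2) + 66*(1) = 18]
q=1: r=6, s=3, t=-1   [24*(3) + 66*(-1) = 6]
q=3: r=0, s=-11, t=4   [24*(-11) + 66*(4) = 0]
GCD = 6; from the row with r=6: x=3, y=-1
Check: 24*(3) + 66*(-1) = 72 - 66 = 6

GCD = 6, x = 3, y = -1


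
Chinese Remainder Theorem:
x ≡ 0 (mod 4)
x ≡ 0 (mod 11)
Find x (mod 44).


M = 4*11 = 44
M1 = M/4 = 11, M2 = M/11 = 4
M1^(-1) mod 4 = 3, M2^(-1) mod 11 = 3
x = 0*11*3 + 0*4*3 = 0
0 mod 44 = 0
Check: 0 mod 4 = 0 ✓, 0 mod 11 = 0 ✓

x ≡ 0 (mod 44)


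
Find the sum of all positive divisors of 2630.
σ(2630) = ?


Divisors of 2630: 1, 2, 5, 10, 263, 526, 1315, 2630
Sum = 1 + 2 + 5 + 10 + 263 + 526 + 1315 + 2630 = 4752

σ(2630) = 4752


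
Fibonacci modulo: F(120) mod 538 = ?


F(k) mod 538 for k=1..120:
1, 1, 2, 3, 5, 8, 13, 21, 34, 55, 89, 144, 233, 377, 72, 449, 521, 432, 415, 309, 186, 495, 143, 100, 243, 343, 48, 391, 439, 292, 193, 485, 140, 87, 227, 314, 3, 317, 320, 99, 419, 518, 399, 379, 240, 81, 321, 402, 185, 49, 234, 283, 517, 262, 241, 503, 206, 171, 377, 10, 387, 397, 246, 105, 351, 456, 269, 187, 456, 105, 23, 128, 151, 279, 430, 171, 63, 234, 297, 531, 290, 283, 35, 318, 353, 133, 486, 81, 29, 110, 139, 249, 388, 99, 487, 48, 535, 45, 42, 87, 129, 216, 345, 23, 368, 391, 221, 74, 295, 369, 126, 495, 83, 40, 123, 163, 286, 449, 197, 108
F(120) mod 538 = 108


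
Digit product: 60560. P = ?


6 × 0 × 5 × 6 × 0 = 0


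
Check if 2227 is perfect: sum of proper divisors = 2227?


Proper divisors of 2227: 1, 17, 131
Sum = 1 + 17 + 131 = 149

No, 2227 is not perfect (149 ≠ 2227)


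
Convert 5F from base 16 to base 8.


5F (base 16) = 95 (decimal)
95 (decimal) = 137 (base 8)


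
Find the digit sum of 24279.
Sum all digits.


2 + 4 + 2 + 7 + 9 = 24


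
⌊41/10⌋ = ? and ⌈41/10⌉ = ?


41/10 = 4.1000
floor = 4
ceil = 5

floor = 4, ceil = 5


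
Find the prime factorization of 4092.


4092 / 2 = 2046
2046 / 2 = 1023
1023 / 3 = 341
341 / 11 = 31
31 / 31 = 1
4092 = 2^2 × 3 × 11 × 31


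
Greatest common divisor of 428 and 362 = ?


428 = 1 * 362 + 66
362 = 5 * 66 + 32
66 = 2 * 32 + 2
32 = 16 * 2 + 0
GCD = 2


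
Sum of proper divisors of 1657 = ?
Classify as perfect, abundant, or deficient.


Proper divisors: 1
Sum = 1 = 1
1 < 1657 → deficient

s(1657) = 1 (deficient)


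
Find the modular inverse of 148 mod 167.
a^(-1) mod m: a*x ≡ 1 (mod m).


Use the extended Euclidean algorithm on (167, 148); each row r = 167*s + 148*t:
r=167, s=1, t=0
r=148, s=0, t=1
q=1: r=19, s=1, t=-1   [167*(1) + 148*(-1) = 19]
q=7: r=15, s=-7, t=8   [167*(-7) + 148*(8) = 15]
q=1: r=4, s=8, t=-9   [167*(8) + 148*(-9) = 4]
q=3: r=3, s=-31, t=35   [167*(-31) + 148*(35) = 3]
q=1: r=1, s=39, t=-44   [167*(39) + 148*(-44) = 1]
q=3: r=0, s=-148, t=167   [167*(-148) + 148*(167) = 0]
GCD = 1 with t = -44, so 148*(-44) ≡ 1 (mod 167)
Inverse = -44 mod 167 = 123
Check: 148 * 123 = 18204 ≡ 1 (mod 167)

148^(-1) ≡ 123 (mod 167)


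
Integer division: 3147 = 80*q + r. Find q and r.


3147 = 80 * 39 + 27
Check: 3120 + 27 = 3147

q = 39, r = 27


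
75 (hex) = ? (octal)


75 (base 16) = 117 (decimal)
117 (decimal) = 165 (base 8)


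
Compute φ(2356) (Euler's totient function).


2356 = 2^2 × 19 × 31
Prime factors: 2, 19, 31
φ(2356) = 2356 × (1-1/2) × (1-1/19) × (1-1/31)
= 2356 × 1/2 × 18/19 × 30/31 = 1080

φ(2356) = 1080


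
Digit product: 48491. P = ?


4 × 8 × 4 × 9 × 1 = 1152


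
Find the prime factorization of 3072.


3072 / 2 = 1536
1536 / 2 = 768
768 / 2 = 384
384 / 2 = 192
192 / 2 = 96
96 / 2 = 48
48 / 2 = 24
24 / 2 = 12
12 / 2 = 6
6 / 2 = 3
3 / 3 = 1
3072 = 2^10 × 3


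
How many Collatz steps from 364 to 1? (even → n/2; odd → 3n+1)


364 → 182 → 91 → 274 → 137 → 412 → 206 → 103 → 310 → 155 → 466 → 233 → 700 → 350 → 175 → 526 → 263 → 790 → 395 → 1186 → 593 → 1780 → 890 → 445 → 1336 → 668 → 334 → 167 → 502 → 251 → 754 → 377 → 1132 → 566 → 283 → 850 → 425 → 1276 → 638 → 319 → 958 → 479 → 1438 → 719 → 2158 → 1079 → 3238 → 1619 → 4858 → 2429 → 7288 → 3644 → 1822 → 911 → 2734 → 1367 → 4102 → 2051 → 6154 → 3077 → 9232 → 4616 → 2308 → 1154 → 577 → 1732 → 866 → 433 → 1300 → 650 → 325 → 976 → 488 → 244 → 122 → 61 → 184 → 92 → 46 → 23 → 70 → 35 → 106 → 53 → 160 → 80 → 40 → 20 → 10 → 5 → 16 → 8 → 4 → 2 → 1
Total steps = 94

94 steps


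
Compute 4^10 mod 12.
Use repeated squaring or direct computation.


4^1 mod 12 = 4
4^2 mod 12 = 4
4^3 mod 12 = 4
4^4 mod 12 = 4
4^5 mod 12 = 4
4^6 mod 12 = 4
4^7 mod 12 = 4
4^8 mod 12 = 4
4^9 mod 12 = 4
4^10 mod 12 = 4


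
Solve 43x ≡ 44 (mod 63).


GCD(43, 63) = 1, unique solution
a^(-1) mod 63 = 22
x = 22 * 44 mod 63 = 23

x ≡ 23 (mod 63)


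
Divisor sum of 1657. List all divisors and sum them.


Divisors of 1657: 1, 1657
Sum = 1 + 1657 = 1658

σ(1657) = 1658


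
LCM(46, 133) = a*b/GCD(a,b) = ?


GCD(46, 133) = 1
LCM = 46*133/1 = 6118/1 = 6118

LCM = 6118


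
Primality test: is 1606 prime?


1606 / 2 = 803 (exact division)
1606 is NOT prime.

No, 1606 is not prime


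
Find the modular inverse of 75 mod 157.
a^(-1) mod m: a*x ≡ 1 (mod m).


Use the extended Euclidean algorithm on (157, 75); each row r = 157*s + 75*t:
r=157, s=1, t=0
r=75, s=0, t=1
q=2: r=7, s=1, t=-2   [157*(1) + 75*(-2) = 7]
q=10: r=5, s=-10, t=21   [157*(-10) + 75*(21) = 5]
q=1: r=2, s=11, t=-23   [157*(11) + 75*(-23) = 2]
q=2: r=1, s=-32, t=67   [157*(-32) + 75*(67) = 1]
q=2: r=0, s=75, t=-157   [157*(75) + 75*(-157) = 0]
GCD = 1 with t = 67, so 75*(67) ≡ 1 (mod 157)
Inverse = 67 mod 157 = 67
Check: 75 * 67 = 5025 ≡ 1 (mod 157)

75^(-1) ≡ 67 (mod 157)


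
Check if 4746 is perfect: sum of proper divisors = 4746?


Proper divisors of 4746: 1, 2, 3, 6, 7, 14, 21, 42, 113, 226, 339, 678, 791, 1582, 2373
Sum = 1 + 2 + 3 + 6 + 7 + 14 + 21 + 42 + 113 + 226 + 339 + 678 + 791 + 1582 + 2373 = 6198

No, 4746 is not perfect (6198 ≠ 4746)


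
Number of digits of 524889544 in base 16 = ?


524889544 in base 16 = 1F492DC8
Number of digits = 8

8 digits (base 16)


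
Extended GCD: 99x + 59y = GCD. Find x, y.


Tabular extended Euclidean (each row: r = 99*s + 59*t):
r=99, s=1, t=0
r=59, s=0, t=1
q=1: r=40, s=1, t=-1   [99*(1) + 59*(-1) = 40]
q=1: r=19, s=-1, t=2   [99*(-1) + 59*(2) = 19]
q=2: r=2, s=3, t=-5   [99*(3) + 59*(-5) = 2]
q=9: r=1, s=-28, t=47   [99*(-28) + 59*(47) = 1]
q=2: r=0, s=59, t=-99   [99*(59) + 59*(-99) = 0]
GCD = 1; from the row with r=1: x=-28, y=47
Check: 99*(-28) + 59*(47) = -2772 + 2773 = 1

GCD = 1, x = -28, y = 47


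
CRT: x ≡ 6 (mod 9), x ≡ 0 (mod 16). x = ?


M = 9*16 = 144
M1 = M/9 = 16, M2 = M/16 = 9
M1^(-1) mod 9 = 4, M2^(-1) mod 16 = 9
x = 6*16*4 + 0*9*9 = 384
384 mod 144 = 96
Check: 96 mod 9 = 6 ✓, 96 mod 16 = 0 ✓

x ≡ 96 (mod 144)


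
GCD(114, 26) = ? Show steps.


114 = 4 * 26 + 10
26 = 2 * 10 + 6
10 = 1 * 6 + 4
6 = 1 * 4 + 2
4 = 2 * 2 + 0
GCD = 2


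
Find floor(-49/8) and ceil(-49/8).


-49/8 = -6.1250
floor = -7
ceil = -6

floor = -7, ceil = -6


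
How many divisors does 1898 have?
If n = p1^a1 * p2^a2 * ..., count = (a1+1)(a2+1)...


1898 = 2^1 × 13^1 × 73^1
d(1898) = (1+1) × (1+1) × (1+1) = 8

8 divisors


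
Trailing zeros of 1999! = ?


floor(1999/5) = 399
floor(1999/25) = 79
floor(1999/125) = 15
floor(1999/625) = 3
Total = 496

496 trailing zeros


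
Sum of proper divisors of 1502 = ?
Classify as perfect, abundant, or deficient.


Proper divisors: 1, 2, 751
Sum = 1 + 2 + 751 = 754
754 < 1502 → deficient

s(1502) = 754 (deficient)


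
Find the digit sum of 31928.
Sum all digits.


3 + 1 + 9 + 2 + 8 = 23


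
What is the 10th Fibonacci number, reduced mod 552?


F(k) mod 552 for k=1..10:
1, 1, 2, 3, 5, 8, 13, 21, 34, 55
F(10) mod 552 = 55


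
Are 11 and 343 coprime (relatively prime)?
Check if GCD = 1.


Euclidean algorithm:
343 = 31 * 11 + 2
11 = 5 * 2 + 1
2 = 2 * 1 + 0
GCD(11, 343) = 1

Yes, coprime (GCD = 1)


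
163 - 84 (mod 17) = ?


163 - 84 = 79
79 mod 17 = 11


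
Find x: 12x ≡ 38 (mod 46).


GCD(12, 46) = 2 divides 38
Divide: 6x ≡ 19 (mod 23)
x ≡ 7 (mod 23)


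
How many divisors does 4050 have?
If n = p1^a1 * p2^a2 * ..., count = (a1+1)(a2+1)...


4050 = 2^1 × 3^4 × 5^2
d(4050) = (1+1) × (4+1) × (2+1) = 30

30 divisors


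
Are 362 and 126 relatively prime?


Euclidean algorithm:
362 = 2 * 126 + 110
126 = 1 * 110 + 16
110 = 6 * 16 + 14
16 = 1 * 14 + 2
14 = 7 * 2 + 0
GCD(362, 126) = 2

No, not coprime (GCD = 2)


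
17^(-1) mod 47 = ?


Use the extended Euclidean algorithm on (47, 17); each row r = 47*s + 17*t:
r=47, s=1, t=0
r=17, s=0, t=1
q=2: r=13, s=1, t=-2   [47*(1) + 17*(-2) = 13]
q=1: r=4, s=-1, t=3   [47*(-1) + 17*(3) = 4]
q=3: r=1, s=4, t=-11   [47*(4) + 17*(-11) = 1]
q=4: r=0, s=-17, t=47   [47*(-17) + 17*(47) = 0]
GCD = 1 with t = -11, so 17*(-11) ≡ 1 (mod 47)
Inverse = -11 mod 47 = 36
Check: 17 * 36 = 612 ≡ 1 (mod 47)

17^(-1) ≡ 36 (mod 47)


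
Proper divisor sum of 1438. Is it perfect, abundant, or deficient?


Proper divisors: 1, 2, 719
Sum = 1 + 2 + 719 = 722
722 < 1438 → deficient

s(1438) = 722 (deficient)


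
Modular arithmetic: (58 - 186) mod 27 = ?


58 - 186 = -128
-128 mod 27 = 7


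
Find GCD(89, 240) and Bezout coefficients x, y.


Tabular extended Euclidean (each row: r = 89*s + 240*t):
r=89, s=1, t=0
r=240, s=0, t=1
q=0: r=89, s=1, t=0   [89*(1) + 240*(0) = 89]
q=2: r=62, s=-2, t=1   [89*(-2) + 240*(1) = 62]
q=1: r=27, s=3, t=-1   [89*(3) + 240*(-1) = 27]
q=2: r=8, s=-8, t=3   [89*(-8) + 240*(3) = 8]
q=3: r=3, s=27, t=-10   [89*(27) + 240*(-10) = 3]
q=2: r=2, s=-62, t=23   [89*(-62) + 240*(23) = 2]
q=1: r=1, s=89, t=-33   [89*(89) + 240*(-33) = 1]
q=2: r=0, s=-240, t=89   [89*(-240) + 240*(89) = 0]
GCD = 1; from the row with r=1: x=89, y=-33
Check: 89*(89) + 240*(-33) = 7921 - 7920 = 1

GCD = 1, x = 89, y = -33


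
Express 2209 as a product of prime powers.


2209 / 47 = 47
47 / 47 = 1
2209 = 47^2


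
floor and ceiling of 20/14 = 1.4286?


20/14 = 1.4286
floor = 1
ceil = 2

floor = 1, ceil = 2


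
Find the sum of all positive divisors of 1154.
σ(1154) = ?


Divisors of 1154: 1, 2, 577, 1154
Sum = 1 + 2 + 577 + 1154 = 1734

σ(1154) = 1734


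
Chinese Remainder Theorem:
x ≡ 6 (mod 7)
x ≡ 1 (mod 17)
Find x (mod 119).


M = 7*17 = 119
M1 = M/7 = 17, M2 = M/17 = 7
M1^(-1) mod 7 = 5, M2^(-1) mod 17 = 5
x = 6*17*5 + 1*7*5 = 545
545 mod 119 = 69
Check: 69 mod 7 = 6 ✓, 69 mod 17 = 1 ✓

x ≡ 69 (mod 119)


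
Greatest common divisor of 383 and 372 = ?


383 = 1 * 372 + 11
372 = 33 * 11 + 9
11 = 1 * 9 + 2
9 = 4 * 2 + 1
2 = 2 * 1 + 0
GCD = 1


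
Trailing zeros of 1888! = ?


floor(1888/5) = 377
floor(1888/25) = 75
floor(1888/125) = 15
floor(1888/625) = 3
Total = 470

470 trailing zeros


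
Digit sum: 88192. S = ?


8 + 8 + 1 + 9 + 2 = 28


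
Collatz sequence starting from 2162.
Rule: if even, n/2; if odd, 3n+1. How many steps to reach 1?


2162 → 1081 → 3244 → 1622 → 811 → 2434 → 1217 → 3652 → 1826 → 913 → 2740 → 1370 → 685 → 2056 → 1028 → 514 → 257 → 772 → 386 → 193 → 580 → 290 → 145 → 436 → 218 → 109 → 328 → 164 → 82 → 41 → 124 → 62 → 31 → 94 → 47 → 142 → 71 → 214 → 107 → 322 → 161 → 484 → 242 → 121 → 364 → 182 → 91 → 274 → 137 → 412 → 206 → 103 → 310 → 155 → 466 → 233 → 700 → 350 → 175 → 526 → 263 → 790 → 395 → 1186 → 593 → 1780 → 890 → 445 → 1336 → 668 → 334 → 167 → 502 → 251 → 754 → 377 → 1132 → 566 → 283 → 850 → 425 → 1276 → 638 → 319 → 958 → 479 → 1438 → 719 → 2158 → 1079 → 3238 → 1619 → 4858 → 2429 → 7288 → 3644 → 1822 → 911 → 2734 → 1367 → 4102 → 2051 → 6154 → 3077 → 9232 → 4616 → 2308 → 1154 → 577 → 1732 → 866 → 433 → 1300 → 650 → 325 → 976 → 488 → 244 → 122 → 61 → 184 → 92 → 46 → 23 → 70 → 35 → 106 → 53 → 160 → 80 → 40 → 20 → 10 → 5 → 16 → 8 → 4 → 2 → 1
Total steps = 138

138 steps


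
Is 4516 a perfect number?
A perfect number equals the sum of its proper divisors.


Proper divisors of 4516: 1, 2, 4, 1129, 2258
Sum = 1 + 2 + 4 + 1129 + 2258 = 3394

No, 4516 is not perfect (3394 ≠ 4516)


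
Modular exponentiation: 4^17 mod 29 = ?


4^1 mod 29 = 4
4^2 mod 29 = 16
4^3 mod 29 = 6
4^4 mod 29 = 24
4^5 mod 29 = 9
4^6 mod 29 = 7
4^7 mod 29 = 28
4^8 mod 29 = 25
4^9 mod 29 = 13
4^10 mod 29 = 23
4^11 mod 29 = 5
4^12 mod 29 = 20
4^13 mod 29 = 22
4^14 mod 29 = 1
4^15 mod 29 = 4
4^16 mod 29 = 16
4^17 mod 29 = 6


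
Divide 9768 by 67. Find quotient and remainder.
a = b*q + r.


9768 = 67 * 145 + 53
Check: 9715 + 53 = 9768

q = 145, r = 53


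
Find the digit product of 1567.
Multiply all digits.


1 × 5 × 6 × 7 = 210


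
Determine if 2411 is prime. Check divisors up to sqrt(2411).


Check divisors up to sqrt(2411) = 49.1019
No divisors found.
2411 is prime.

Yes, 2411 is prime


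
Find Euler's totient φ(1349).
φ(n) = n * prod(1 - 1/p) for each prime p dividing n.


1349 = 19 × 71
Prime factors: 19, 71
φ(1349) = 1349 × (1-1/19) × (1-1/71)
= 1349 × 18/19 × 70/71 = 1260

φ(1349) = 1260


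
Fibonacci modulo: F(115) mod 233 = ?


F(k) mod 233 for k=1..115:
1, 1, 2, 3, 5, 8, 13, 21, 34, 55, 89, 144, 0, 144, 144, 55, 199, 21, 220, 8, 228, 3, 231, 1, 232, 0, 232, 232, 231, 230, 228, 225, 220, 212, 199, 178, 144, 89, 0, 89, 89, 178, 34, 212, 13, 225, 5, 230, 2, 232, 1, 0, 1, 1, 2, 3, 5, 8, 13, 21, 34, 55, 89, 144, 0, 144, 144, 55, 199, 21, 220, 8, 228, 3, 231, 1, 232, 0, 232, 232, 231, 230, 228, 225, 220, 212, 199, 178, 144, 89, 0, 89, 89, 178, 34, 212, 13, 225, 5, 230, 2, 232, 1, 0, 1, 1, 2, 3, 5, 8, 13, 21, 34, 55, 89
F(115) mod 233 = 89


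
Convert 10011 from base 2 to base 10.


10011 (base 2) = 19 (decimal)
19 (decimal) = 19 (base 10)


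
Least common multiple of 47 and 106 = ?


GCD(47, 106) = 1
LCM = 47*106/1 = 4982/1 = 4982

LCM = 4982


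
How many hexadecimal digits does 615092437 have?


615092437 in base 16 = 24A990D5
Number of digits = 8

8 digits (base 16)


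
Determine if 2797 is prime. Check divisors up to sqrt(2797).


Check divisors up to sqrt(2797) = 52.8867
No divisors found.
2797 is prime.

Yes, 2797 is prime


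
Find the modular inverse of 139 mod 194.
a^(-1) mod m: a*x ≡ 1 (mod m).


Use the extended Euclidean algorithm on (194, 139); each row r = 194*s + 139*t:
r=194, s=1, t=0
r=139, s=0, t=1
q=1: r=55, s=1, t=-1   [194*(1) + 139*(-1) = 55]
q=2: r=29, s=-2, t=3   [194*(-2) + 139*(3) = 29]
q=1: r=26, s=3, t=-4   [194*(3) + 139*(-4) = 26]
q=1: r=3, s=-5, t=7   [194*(-5) + 139*(7) = 3]
q=8: r=2, s=43, t=-60   [194*(43) + 139*(-60) = 2]
q=1: r=1, s=-48, t=67   [194*(-48) + 139*(67) = 1]
q=2: r=0, s=139, t=-194   [194*(139) + 139*(-194) = 0]
GCD = 1 with t = 67, so 139*(67) ≡ 1 (mod 194)
Inverse = 67 mod 194 = 67
Check: 139 * 67 = 9313 ≡ 1 (mod 194)

139^(-1) ≡ 67 (mod 194)


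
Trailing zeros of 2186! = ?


floor(2186/5) = 437
floor(2186/25) = 87
floor(2186/125) = 17
floor(2186/625) = 3
Total = 544

544 trailing zeros


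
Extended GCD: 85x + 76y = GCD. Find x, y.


Tabular extended Euclidean (each row: r = 85*s + 76*t):
r=85, s=1, t=0
r=76, s=0, t=1
q=1: r=9, s=1, t=-1   [85*(1) + 76*(-1) = 9]
q=8: r=4, s=-8, t=9   [85*(-8) + 76*(9) = 4]
q=2: r=1, s=17, t=-19   [85*(17) + 76*(-19) = 1]
q=4: r=0, s=-76, t=85   [85*(-76) + 76*(85) = 0]
GCD = 1; from the row with r=1: x=17, y=-19
Check: 85*(17) + 76*(-19) = 1445 - 1444 = 1

GCD = 1, x = 17, y = -19


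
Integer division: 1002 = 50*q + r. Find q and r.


1002 = 50 * 20 + 2
Check: 1000 + 2 = 1002

q = 20, r = 2


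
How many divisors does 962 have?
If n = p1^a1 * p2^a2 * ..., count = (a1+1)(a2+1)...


962 = 2^1 × 13^1 × 37^1
d(962) = (1+1) × (1+1) × (1+1) = 8

8 divisors


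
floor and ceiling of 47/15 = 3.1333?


47/15 = 3.1333
floor = 3
ceil = 4

floor = 3, ceil = 4


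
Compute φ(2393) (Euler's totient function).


2393 = 2393
Prime factors: 2393
φ(2393) = 2393 × (1-1/2393)
= 2393 × 2392/2393 = 2392

φ(2393) = 2392


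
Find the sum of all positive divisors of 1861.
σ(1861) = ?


Divisors of 1861: 1, 1861
Sum = 1 + 1861 = 1862

σ(1861) = 1862


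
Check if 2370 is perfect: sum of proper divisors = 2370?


Proper divisors of 2370: 1, 2, 3, 5, 6, 10, 15, 30, 79, 158, 237, 395, 474, 790, 1185
Sum = 1 + 2 + 3 + 5 + 6 + 10 + 15 + 30 + 79 + 158 + 237 + 395 + 474 + 790 + 1185 = 3390

No, 2370 is not perfect (3390 ≠ 2370)


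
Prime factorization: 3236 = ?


3236 / 2 = 1618
1618 / 2 = 809
809 / 809 = 1
3236 = 2^2 × 809


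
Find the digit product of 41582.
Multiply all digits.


4 × 1 × 5 × 8 × 2 = 320


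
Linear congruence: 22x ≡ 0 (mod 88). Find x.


GCD(22, 88) = 22 divides 0
Divide: 1x ≡ 0 (mod 4)
x ≡ 0 (mod 4)


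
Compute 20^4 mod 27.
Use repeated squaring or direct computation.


20^1 mod 27 = 20
20^2 mod 27 = 22
20^3 mod 27 = 8
20^4 mod 27 = 25


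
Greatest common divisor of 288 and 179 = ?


288 = 1 * 179 + 109
179 = 1 * 109 + 70
109 = 1 * 70 + 39
70 = 1 * 39 + 31
39 = 1 * 31 + 8
31 = 3 * 8 + 7
8 = 1 * 7 + 1
7 = 7 * 1 + 0
GCD = 1


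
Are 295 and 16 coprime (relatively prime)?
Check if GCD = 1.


Euclidean algorithm:
295 = 18 * 16 + 7
16 = 2 * 7 + 2
7 = 3 * 2 + 1
2 = 2 * 1 + 0
GCD(295, 16) = 1

Yes, coprime (GCD = 1)


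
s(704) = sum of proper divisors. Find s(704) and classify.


Proper divisors: 1, 2, 4, 8, 11, 16, 22, 32, 44, 64, 88, 176, 352
Sum = 1 + 2 + 4 + 8 + 11 + 16 + 22 + 32 + 44 + 64 + 88 + 176 + 352 = 820
820 > 704 → abundant

s(704) = 820 (abundant)


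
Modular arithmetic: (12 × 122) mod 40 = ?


12 × 122 = 1464
1464 mod 40 = 24


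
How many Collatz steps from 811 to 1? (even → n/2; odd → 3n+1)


811 → 2434 → 1217 → 3652 → 1826 → 913 → 2740 → 1370 → 685 → 2056 → 1028 → 514 → 257 → 772 → 386 → 193 → 580 → 290 → 145 → 436 → 218 → 109 → 328 → 164 → 82 → 41 → 124 → 62 → 31 → 94 → 47 → 142 → 71 → 214 → 107 → 322 → 161 → 484 → 242 → 121 → 364 → 182 → 91 → 274 → 137 → 412 → 206 → 103 → 310 → 155 → 466 → 233 → 700 → 350 → 175 → 526 → 263 → 790 → 395 → 1186 → 593 → 1780 → 890 → 445 → 1336 → 668 → 334 → 167 → 502 → 251 → 754 → 377 → 1132 → 566 → 283 → 850 → 425 → 1276 → 638 → 319 → 958 → 479 → 1438 → 719 → 2158 → 1079 → 3238 → 1619 → 4858 → 2429 → 7288 → 3644 → 1822 → 911 → 2734 → 1367 → 4102 → 2051 → 6154 → 3077 → 9232 → 4616 → 2308 → 1154 → 577 → 1732 → 866 → 433 → 1300 → 650 → 325 → 976 → 488 → 244 → 122 → 61 → 184 → 92 → 46 → 23 → 70 → 35 → 106 → 53 → 160 → 80 → 40 → 20 → 10 → 5 → 16 → 8 → 4 → 2 → 1
Total steps = 134

134 steps


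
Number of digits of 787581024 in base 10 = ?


787581024 has 9 digits in base 10
floor(log10(787581024)) + 1 = floor(8.8963) + 1 = 9

9 digits (base 10)


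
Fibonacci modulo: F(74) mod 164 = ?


F(k) mod 164 for k=1..74:
1, 1, 2, 3, 5, 8, 13, 21, 34, 55, 89, 144, 69, 49, 118, 3, 121, 124, 81, 41, 122, 163, 121, 120, 77, 33, 110, 143, 89, 68, 157, 61, 54, 115, 5, 120, 125, 81, 42, 123, 1, 124, 125, 85, 46, 131, 13, 144, 157, 137, 130, 103, 69, 8, 77, 85, 162, 83, 81, 0, 81, 81, 162, 79, 77, 156, 69, 61, 130, 27, 157, 20, 13, 33
F(74) mod 164 = 33


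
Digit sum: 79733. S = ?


7 + 9 + 7 + 3 + 3 = 29


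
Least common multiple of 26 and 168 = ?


GCD(26, 168) = 2
LCM = 26*168/2 = 4368/2 = 2184

LCM = 2184


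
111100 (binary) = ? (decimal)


111100 (base 2) = 60 (decimal)
60 (decimal) = 60 (base 10)


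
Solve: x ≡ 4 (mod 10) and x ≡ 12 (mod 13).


M = 10*13 = 130
M1 = M/10 = 13, M2 = M/13 = 10
M1^(-1) mod 10 = 7, M2^(-1) mod 13 = 4
x = 4*13*7 + 12*10*4 = 844
844 mod 130 = 64
Check: 64 mod 10 = 4 ✓, 64 mod 13 = 12 ✓

x ≡ 64 (mod 130)


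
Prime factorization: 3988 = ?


3988 / 2 = 1994
1994 / 2 = 997
997 / 997 = 1
3988 = 2^2 × 997


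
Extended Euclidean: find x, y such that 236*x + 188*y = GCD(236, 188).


Tabular extended Euclidean (each row: r = 236*s + 188*t):
r=236, s=1, t=0
r=188, s=0, t=1
q=1: r=48, s=1, t=-1   [236*(1) + 188*(-1) = 48]
q=3: r=44, s=-3, t=4   [236*(-3) + 188*(4) = 44]
q=1: r=4, s=4, t=-5   [236*(4) + 188*(-5) = 4]
q=11: r=0, s=-47, t=59   [236*(-47) + 188*(59) = 0]
GCD = 4; from the row with r=4: x=4, y=-5
Check: 236*(4) + 188*(-5) = 944 - 940 = 4

GCD = 4, x = 4, y = -5


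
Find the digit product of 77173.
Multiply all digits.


7 × 7 × 1 × 7 × 3 = 1029


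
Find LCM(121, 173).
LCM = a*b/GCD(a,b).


GCD(121, 173) = 1
LCM = 121*173/1 = 20933/1 = 20933

LCM = 20933


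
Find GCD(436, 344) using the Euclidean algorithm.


436 = 1 * 344 + 92
344 = 3 * 92 + 68
92 = 1 * 68 + 24
68 = 2 * 24 + 20
24 = 1 * 20 + 4
20 = 5 * 4 + 0
GCD = 4


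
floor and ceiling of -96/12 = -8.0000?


-96/12 = -8.0000
floor = -8
ceil = -8

floor = -8, ceil = -8


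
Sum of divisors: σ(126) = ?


Divisors of 126: 1, 2, 3, 6, 7, 9, 14, 18, 21, 42, 63, 126
Sum = 1 + 2 + 3 + 6 + 7 + 9 + 14 + 18 + 21 + 42 + 63 + 126 = 312

σ(126) = 312


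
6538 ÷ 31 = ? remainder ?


6538 = 31 * 210 + 28
Check: 6510 + 28 = 6538

q = 210, r = 28


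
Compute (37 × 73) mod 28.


37 × 73 = 2701
2701 mod 28 = 13


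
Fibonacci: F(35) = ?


Sequence: 1, 1, 2, 3, 5, 8, 13, 21, 34, 55, 89, 144, 233, 377, 610, 987, 1597, 2584, 4181, 6765, 10946, 17711, 28657, 46368, 75025, 121393, 196418, 317811, 514229, 832040, 1346269, 2178309, 3524578, 5702887, 9227465
F(35) = 9227465


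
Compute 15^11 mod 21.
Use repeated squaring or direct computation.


15^1 mod 21 = 15
15^2 mod 21 = 15
15^3 mod 21 = 15
15^4 mod 21 = 15
15^5 mod 21 = 15
15^6 mod 21 = 15
15^7 mod 21 = 15
15^8 mod 21 = 15
15^9 mod 21 = 15
15^10 mod 21 = 15
15^11 mod 21 = 15


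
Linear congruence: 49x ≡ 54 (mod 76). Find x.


GCD(49, 76) = 1, unique solution
a^(-1) mod 76 = 45
x = 45 * 54 mod 76 = 74

x ≡ 74 (mod 76)


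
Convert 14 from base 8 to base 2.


14 (base 8) = 12 (decimal)
12 (decimal) = 1100 (base 2)


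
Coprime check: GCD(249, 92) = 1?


Euclidean algorithm:
249 = 2 * 92 + 65
92 = 1 * 65 + 27
65 = 2 * 27 + 11
27 = 2 * 11 + 5
11 = 2 * 5 + 1
5 = 5 * 1 + 0
GCD(249, 92) = 1

Yes, coprime (GCD = 1)


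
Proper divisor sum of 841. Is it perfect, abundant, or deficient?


Proper divisors: 1, 29
Sum = 1 + 29 = 30
30 < 841 → deficient

s(841) = 30 (deficient)


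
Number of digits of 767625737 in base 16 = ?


767625737 in base 16 = 2DC10A09
Number of digits = 8

8 digits (base 16)


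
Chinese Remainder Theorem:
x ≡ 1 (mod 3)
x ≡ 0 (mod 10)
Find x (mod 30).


M = 3*10 = 30
M1 = M/3 = 10, M2 = M/10 = 3
M1^(-1) mod 3 = 1, M2^(-1) mod 10 = 7
x = 1*10*1 + 0*3*7 = 10
10 mod 30 = 10
Check: 10 mod 3 = 1 ✓, 10 mod 10 = 0 ✓

x ≡ 10 (mod 30)


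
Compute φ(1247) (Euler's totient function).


1247 = 29 × 43
Prime factors: 29, 43
φ(1247) = 1247 × (1-1/29) × (1-1/43)
= 1247 × 28/29 × 42/43 = 1176

φ(1247) = 1176


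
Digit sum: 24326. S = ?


2 + 4 + 3 + 2 + 6 = 17


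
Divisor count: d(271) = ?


271 = 271^1
d(271) = (1+1) = 2

2 divisors


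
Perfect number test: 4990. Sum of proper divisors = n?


Proper divisors of 4990: 1, 2, 5, 10, 499, 998, 2495
Sum = 1 + 2 + 5 + 10 + 499 + 998 + 2495 = 4010

No, 4990 is not perfect (4010 ≠ 4990)


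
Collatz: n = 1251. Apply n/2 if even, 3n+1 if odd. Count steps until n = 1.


1251 → 3754 → 1877 → 5632 → 2816 → 1408 → 704 → 352 → 176 → 88 → 44 → 22 → 11 → 34 → 17 → 52 → 26 → 13 → 40 → 20 → 10 → 5 → 16 → 8 → 4 → 2 → 1
Total steps = 26

26 steps


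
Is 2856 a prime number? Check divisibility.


2856 / 2 = 1428 (exact division)
2856 is NOT prime.

No, 2856 is not prime


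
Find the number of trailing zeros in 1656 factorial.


floor(1656/5) = 331
floor(1656/25) = 66
floor(1656/125) = 13
floor(1656/625) = 2
Total = 412

412 trailing zeros


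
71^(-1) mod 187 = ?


Use the extended Euclidean algorithm on (187, 71); each row r = 187*s + 71*t:
r=187, s=1, t=0
r=71, s=0, t=1
q=2: r=45, s=1, t=-2   [187*(1) + 71*(-2) = 45]
q=1: r=26, s=-1, t=3   [187*(-1) + 71*(3) = 26]
q=1: r=19, s=2, t=-5   [187*(2) + 71*(-5) = 19]
q=1: r=7, s=-3, t=8   [187*(-3) + 71*(8) = 7]
q=2: r=5, s=8, t=-21   [187*(8) + 71*(-21) = 5]
q=1: r=2, s=-11, t=29   [187*(-11) + 71*(29) = 2]
q=2: r=1, s=30, t=-79   [187*(30) + 71*(-79) = 1]
q=2: r=0, s=-71, t=187   [187*(-71) + 71*(187) = 0]
GCD = 1 with t = -79, so 71*(-79) ≡ 1 (mod 187)
Inverse = -79 mod 187 = 108
Check: 71 * 108 = 7668 ≡ 1 (mod 187)

71^(-1) ≡ 108 (mod 187)


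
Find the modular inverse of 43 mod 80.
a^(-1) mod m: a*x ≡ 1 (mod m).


Use the extended Euclidean algorithm on (80, 43); each row r = 80*s + 43*t:
r=80, s=1, t=0
r=43, s=0, t=1
q=1: r=37, s=1, t=-1   [80*(1) + 43*(-1) = 37]
q=1: r=6, s=-1, t=2   [80*(-1) + 43*(2) = 6]
q=6: r=1, s=7, t=-13   [80*(7) + 43*(-13) = 1]
q=6: r=0, s=-43, t=80   [80*(-43) + 43*(80) = 0]
GCD = 1 with t = -13, so 43*(-13) ≡ 1 (mod 80)
Inverse = -13 mod 80 = 67
Check: 43 * 67 = 2881 ≡ 1 (mod 80)

43^(-1) ≡ 67 (mod 80)
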